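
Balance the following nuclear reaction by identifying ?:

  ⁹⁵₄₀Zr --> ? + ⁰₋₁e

Conserve mass number: 95 = A + 0, so A = 95.
Conserve atomic number: 40 = Z − 1, so Z = 41.
Z = 41 is niobium, so the species is ⁹⁵₄₁Nb.

Nb-95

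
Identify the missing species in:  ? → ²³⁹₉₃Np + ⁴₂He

Am-243

Conserve mass number: A = 239 + 4, so A = 243.
Conserve atomic number: Z = 93 + 2, so Z = 95.
Z = 95 is americium, so the species is ²⁴³₉₅Am.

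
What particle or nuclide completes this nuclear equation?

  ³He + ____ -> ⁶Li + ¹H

Conserve mass number: 3 + A = 6 + 1, so A = 4.
Conserve atomic number: 2 + Z = 3 + 1, so Z = 2.
A = 4 and Z = 2 is ⁴He — an alpha particle.

alpha particle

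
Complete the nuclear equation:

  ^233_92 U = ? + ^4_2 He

Th-229

Conserve mass number: 233 = A + 4, so A = 229.
Conserve atomic number: 92 = Z + 2, so Z = 90.
Z = 90 is thorium, so the species is ^229_90 Th.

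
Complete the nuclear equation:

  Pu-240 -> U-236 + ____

Conserve mass number: 240 = 236 + A, so A = 4.
Conserve atomic number: 94 = 92 + Z, so Z = 2.
A = 4 and Z = 2 is He-4 — an alpha particle.

alpha particle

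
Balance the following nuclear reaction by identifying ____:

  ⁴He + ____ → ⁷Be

He-3

Conserve mass number: 4 + A = 7, so A = 3.
Conserve atomic number: 2 + Z = 4, so Z = 2.
Z = 2 is helium, so the species is ³He.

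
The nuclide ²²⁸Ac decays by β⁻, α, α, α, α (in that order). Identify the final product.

Start: (A, Z) = (228, 89).
After β⁻: (228, 90).
After α: (224, 88).
After α: (220, 86).
After α: (216, 84).
After α: (212, 82).
Z = 82 is lead.

Pb-212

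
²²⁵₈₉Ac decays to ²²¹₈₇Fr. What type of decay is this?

ΔA = 221 − 225 = -4; ΔZ = 87 − 89 = -2.
A drops by 4 and Z drops by 2 — the signature of alpha emission.

alpha decay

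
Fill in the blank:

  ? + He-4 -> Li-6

deuteron

Conserve mass number: A + 4 = 6, so A = 2.
Conserve atomic number: Z + 2 = 3, so Z = 1.
A = 2 and Z = 1 is H-2 — a deuteron.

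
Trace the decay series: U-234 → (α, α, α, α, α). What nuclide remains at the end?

Start: (A, Z) = (234, 92).
After α: (230, 90).
After α: (226, 88).
After α: (222, 86).
After α: (218, 84).
After α: (214, 82).
Z = 82 is lead.

Pb-214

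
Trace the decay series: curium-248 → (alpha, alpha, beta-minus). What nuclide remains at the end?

Start: (A, Z) = (248, 96).
After α: (244, 94).
After α: (240, 92).
After β⁻: (240, 93).
Z = 93 is neptunium.

Np-240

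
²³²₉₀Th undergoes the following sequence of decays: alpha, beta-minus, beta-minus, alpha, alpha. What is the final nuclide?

Rn-220

Start: (A, Z) = (232, 90).
After α: (228, 88).
After β⁻: (228, 89).
After β⁻: (228, 90).
After α: (224, 88).
After α: (220, 86).
Z = 86 is radon.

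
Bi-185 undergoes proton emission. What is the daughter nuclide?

Proton emission: mass number changes by -1, atomic number by -1.
A: 185 − 1 = 184; Z: 83 − 1 = 82.
Z = 82 is lead, so the daughter is Pb-184.

Pb-184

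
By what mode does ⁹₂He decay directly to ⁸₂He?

ΔA = 8 − 9 = -1; ΔZ = 2 − 2 = +0.
A drops by 1 with Z unchanged — a neutron was emitted.

neutron emission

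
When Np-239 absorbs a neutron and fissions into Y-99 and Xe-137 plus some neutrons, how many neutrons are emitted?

4

Conserve mass number: 240 = 99 + 137 + k, so k = 240 − 236 = 4.
Check atomic number: 93 = 39 + 54 + 0 = 93. ✓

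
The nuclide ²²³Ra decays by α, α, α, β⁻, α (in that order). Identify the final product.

Tl-207

Start: (A, Z) = (223, 88).
After α: (219, 86).
After α: (215, 84).
After α: (211, 82).
After β⁻: (211, 83).
After α: (207, 81).
Z = 81 is thallium.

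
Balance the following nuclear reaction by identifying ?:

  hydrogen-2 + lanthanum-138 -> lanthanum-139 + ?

Conserve mass number: 2 + 138 = 139 + A, so A = 1.
Conserve atomic number: 1 + 57 = 57 + Z, so Z = 1.
A = 1 and Z = 1 is hydrogen-1 — a proton.

proton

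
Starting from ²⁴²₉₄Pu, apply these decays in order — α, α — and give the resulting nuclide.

Th-234

Start: (A, Z) = (242, 94).
After α: (238, 92).
After α: (234, 90).
Z = 90 is thorium.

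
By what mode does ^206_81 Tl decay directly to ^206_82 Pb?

beta-minus decay

ΔA = 206 − 206 = 0; ΔZ = 82 − 81 = +1.
A is unchanged and Z rises by 1 — a neutron has become a proton (β⁻ decay).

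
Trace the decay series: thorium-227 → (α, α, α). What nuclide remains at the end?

Po-215

Start: (A, Z) = (227, 90).
After α: (223, 88).
After α: (219, 86).
After α: (215, 84).
Z = 84 is polonium.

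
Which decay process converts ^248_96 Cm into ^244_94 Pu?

alpha decay

ΔA = 244 − 248 = -4; ΔZ = 94 − 96 = -2.
A drops by 4 and Z drops by 2 — the signature of alpha emission.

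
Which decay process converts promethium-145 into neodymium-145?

ΔA = 145 − 145 = 0; ΔZ = 60 − 61 = -1.
A is unchanged and Z drops by 1 — a proton has become a neutron (β⁺ emission or electron capture).

beta-plus decay or electron capture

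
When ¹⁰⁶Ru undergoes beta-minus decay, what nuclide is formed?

Rh-106

Beta-minus decay: mass number changes by +0, atomic number by +1.
A: 106 = 106; Z: 44 + 1 = 45.
Z = 45 is rhodium, so the daughter is ¹⁰⁶Rh.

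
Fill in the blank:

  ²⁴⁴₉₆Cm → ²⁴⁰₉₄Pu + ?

alpha particle

Conserve mass number: 244 = 240 + A, so A = 4.
Conserve atomic number: 96 = 94 + Z, so Z = 2.
A = 4 and Z = 2 is ⁴₂He — an alpha particle.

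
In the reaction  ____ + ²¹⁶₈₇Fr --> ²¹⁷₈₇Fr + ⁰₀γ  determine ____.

Conserve mass number: A + 216 = 217 + 0, so A = 1.
Conserve atomic number: Z + 87 = 87 + 0, so Z = 0.
A = 1 and Z = 0 is ¹₀n — a neutron.

neutron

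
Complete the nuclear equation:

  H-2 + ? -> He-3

proton

Conserve mass number: 2 + A = 3, so A = 1.
Conserve atomic number: 1 + Z = 2, so Z = 1.
A = 1 and Z = 1 is H-1 — a proton.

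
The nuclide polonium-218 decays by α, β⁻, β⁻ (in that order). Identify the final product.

Po-214

Start: (A, Z) = (218, 84).
After α: (214, 82).
After β⁻: (214, 83).
After β⁻: (214, 84).
Z = 84 is polonium.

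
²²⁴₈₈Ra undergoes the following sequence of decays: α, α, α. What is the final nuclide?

Start: (A, Z) = (224, 88).
After α: (220, 86).
After α: (216, 84).
After α: (212, 82).
Z = 82 is lead.

Pb-212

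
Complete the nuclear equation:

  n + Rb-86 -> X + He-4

Br-83

Conserve mass number: 1 + 86 = A + 4, so A = 83.
Conserve atomic number: 0 + 37 = Z + 2, so Z = 35.
Z = 35 is bromine, so the species is Br-83.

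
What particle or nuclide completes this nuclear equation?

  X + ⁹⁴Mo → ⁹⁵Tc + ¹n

Conserve mass number: A + 94 = 95 + 1, so A = 2.
Conserve atomic number: Z + 42 = 43 + 0, so Z = 1.
A = 2 and Z = 1 is ²H — a deuteron.

deuteron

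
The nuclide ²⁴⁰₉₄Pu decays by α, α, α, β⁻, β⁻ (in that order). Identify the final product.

Th-228

Start: (A, Z) = (240, 94).
After α: (236, 92).
After α: (232, 90).
After α: (228, 88).
After β⁻: (228, 89).
After β⁻: (228, 90).
Z = 90 is thorium.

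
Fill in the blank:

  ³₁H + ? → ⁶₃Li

Conserve mass number: 3 + A = 6, so A = 3.
Conserve atomic number: 1 + Z = 3, so Z = 2.
Z = 2 is helium, so the species is ³₂He.

He-3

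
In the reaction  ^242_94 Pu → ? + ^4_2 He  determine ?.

U-238

Conserve mass number: 242 = A + 4, so A = 238.
Conserve atomic number: 94 = Z + 2, so Z = 92.
Z = 92 is uranium, so the species is ^238_92 U.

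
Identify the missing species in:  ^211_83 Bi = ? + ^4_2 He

Tl-207

Conserve mass number: 211 = A + 4, so A = 207.
Conserve atomic number: 83 = Z + 2, so Z = 81.
Z = 81 is thallium, so the species is ^207_81 Tl.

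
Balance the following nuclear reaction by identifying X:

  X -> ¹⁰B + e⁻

Be-10

Conserve mass number: A = 10 + 0, so A = 10.
Conserve atomic number: Z = 5 − 1, so Z = 4.
Z = 4 is beryllium, so the species is ¹⁰Be.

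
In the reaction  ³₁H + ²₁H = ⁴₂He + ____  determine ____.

Conserve mass number: 3 + 2 = 4 + A, so A = 1.
Conserve atomic number: 1 + 1 = 2 + Z, so Z = 0.
A = 1 and Z = 0 is ¹₀n — a neutron.

neutron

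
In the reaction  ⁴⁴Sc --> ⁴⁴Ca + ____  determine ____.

Conserve mass number: 44 = 44 + A, so A = 0.
Conserve atomic number: 21 = 20 + Z, so Z = 1.
A = 0 and Z = 1 is e⁺ — a positron.

positron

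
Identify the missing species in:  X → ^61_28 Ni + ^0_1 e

Conserve mass number: A = 61 + 0, so A = 61.
Conserve atomic number: Z = 28 + 1, so Z = 29.
Z = 29 is copper, so the species is ^61_29 Cu.

Cu-61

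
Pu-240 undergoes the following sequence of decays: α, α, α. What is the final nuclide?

Ra-228

Start: (A, Z) = (240, 94).
After α: (236, 92).
After α: (232, 90).
After α: (228, 88).
Z = 88 is radium.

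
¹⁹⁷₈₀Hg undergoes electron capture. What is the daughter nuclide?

Electron capture: mass number changes by +0, atomic number by -1.
A: 197 = 197; Z: 80 − 1 = 79.
Z = 79 is gold, so the daughter is ¹⁹⁷₇₉Au.

Au-197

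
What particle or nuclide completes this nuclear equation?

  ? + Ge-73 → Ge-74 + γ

neutron

Conserve mass number: A + 73 = 74 + 0, so A = 1.
Conserve atomic number: Z + 32 = 32 + 0, so Z = 0.
A = 1 and Z = 0 is n — a neutron.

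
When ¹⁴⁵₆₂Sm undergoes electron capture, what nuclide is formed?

Pm-145

Electron capture: mass number changes by +0, atomic number by -1.
A: 145 = 145; Z: 62 − 1 = 61.
Z = 61 is promethium, so the daughter is ¹⁴⁵₆₁Pm.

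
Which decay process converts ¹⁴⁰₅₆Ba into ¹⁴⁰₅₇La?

ΔA = 140 − 140 = 0; ΔZ = 57 − 56 = +1.
A is unchanged and Z rises by 1 — a neutron has become a proton (β⁻ decay).

beta-minus decay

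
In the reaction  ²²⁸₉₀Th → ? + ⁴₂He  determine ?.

Conserve mass number: 228 = A + 4, so A = 224.
Conserve atomic number: 90 = Z + 2, so Z = 88.
Z = 88 is radium, so the species is ²²⁴₈₈Ra.

Ra-224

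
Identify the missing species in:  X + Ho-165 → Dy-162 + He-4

proton

Conserve mass number: A + 165 = 162 + 4, so A = 1.
Conserve atomic number: Z + 67 = 66 + 2, so Z = 1.
A = 1 and Z = 1 is H-1 — a proton.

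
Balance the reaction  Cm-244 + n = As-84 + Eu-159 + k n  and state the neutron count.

2

Conserve mass number: 245 = 84 + 159 + k, so k = 245 − 243 = 2.
Check atomic number: 96 = 33 + 63 + 0 = 96. ✓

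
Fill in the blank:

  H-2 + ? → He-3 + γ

Conserve mass number: 2 + A = 3 + 0, so A = 1.
Conserve atomic number: 1 + Z = 2 + 0, so Z = 1.
A = 1 and Z = 1 is H-1 — a proton.

proton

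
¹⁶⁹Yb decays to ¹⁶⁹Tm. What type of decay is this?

beta-plus decay or electron capture

ΔA = 169 − 169 = 0; ΔZ = 69 − 70 = -1.
A is unchanged and Z drops by 1 — a proton has become a neutron (β⁺ emission or electron capture).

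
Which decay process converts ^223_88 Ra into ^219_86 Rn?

ΔA = 219 − 223 = -4; ΔZ = 86 − 88 = -2.
A drops by 4 and Z drops by 2 — the signature of alpha emission.

alpha decay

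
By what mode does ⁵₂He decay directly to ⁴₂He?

ΔA = 4 − 5 = -1; ΔZ = 2 − 2 = +0.
A drops by 1 with Z unchanged — a neutron was emitted.

neutron emission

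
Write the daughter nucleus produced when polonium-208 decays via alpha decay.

Alpha decay: mass number changes by -4, atomic number by -2.
A: 208 − 4 = 204; Z: 84 − 2 = 82.
Z = 82 is lead, so the daughter is lead-204.

Pb-204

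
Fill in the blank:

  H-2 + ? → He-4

deuteron

Conserve mass number: 2 + A = 4, so A = 2.
Conserve atomic number: 1 + Z = 2, so Z = 1.
A = 2 and Z = 1 is H-2 — a deuteron.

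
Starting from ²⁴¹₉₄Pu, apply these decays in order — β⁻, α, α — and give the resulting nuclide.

Start: (A, Z) = (241, 94).
After β⁻: (241, 95).
After α: (237, 93).
After α: (233, 91).
Z = 91 is protactinium.

Pa-233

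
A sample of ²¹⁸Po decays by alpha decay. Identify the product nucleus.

Alpha decay: mass number changes by -4, atomic number by -2.
A: 218 − 4 = 214; Z: 84 − 2 = 82.
Z = 82 is lead, so the daughter is ²¹⁴Pb.

Pb-214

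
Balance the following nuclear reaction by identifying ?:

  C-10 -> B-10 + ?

positron

Conserve mass number: 10 = 10 + A, so A = 0.
Conserve atomic number: 6 = 5 + Z, so Z = 1.
A = 0 and Z = 1 is e⁺ — a positron.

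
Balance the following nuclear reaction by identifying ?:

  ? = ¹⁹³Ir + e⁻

Conserve mass number: A = 193 + 0, so A = 193.
Conserve atomic number: Z = 77 − 1, so Z = 76.
Z = 76 is osmium, so the species is ¹⁹³Os.

Os-193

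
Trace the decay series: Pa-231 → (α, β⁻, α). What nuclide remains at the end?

Ra-223

Start: (A, Z) = (231, 91).
After α: (227, 89).
After β⁻: (227, 90).
After α: (223, 88).
Z = 88 is radium.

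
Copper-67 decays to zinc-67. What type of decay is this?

ΔA = 67 − 67 = 0; ΔZ = 30 − 29 = +1.
A is unchanged and Z rises by 1 — a neutron has become a proton (β⁻ decay).

beta-minus decay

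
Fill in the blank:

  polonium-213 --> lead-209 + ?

alpha particle

Conserve mass number: 213 = 209 + A, so A = 4.
Conserve atomic number: 84 = 82 + Z, so Z = 2.
A = 4 and Z = 2 is helium-4 — an alpha particle.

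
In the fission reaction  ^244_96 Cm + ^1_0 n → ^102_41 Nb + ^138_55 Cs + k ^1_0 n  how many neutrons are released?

Conserve mass number: 245 = 102 + 138 + k, so k = 245 − 240 = 5.
Check atomic number: 96 = 41 + 55 + 0 = 96. ✓

5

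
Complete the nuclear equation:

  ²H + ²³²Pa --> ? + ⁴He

Conserve mass number: 2 + 232 = A + 4, so A = 230.
Conserve atomic number: 1 + 91 = Z + 2, so Z = 90.
Z = 90 is thorium, so the species is ²³⁰Th.

Th-230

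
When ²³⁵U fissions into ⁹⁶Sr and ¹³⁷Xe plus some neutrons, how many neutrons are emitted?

2

Conserve mass number: 235 = 96 + 137 + k, so k = 235 − 233 = 2.
Check atomic number: 92 = 38 + 54 + 0 = 92. ✓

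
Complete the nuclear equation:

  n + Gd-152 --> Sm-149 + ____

Conserve mass number: 1 + 152 = 149 + A, so A = 4.
Conserve atomic number: 0 + 64 = 62 + Z, so Z = 2.
A = 4 and Z = 2 is He-4 — an alpha particle.

alpha particle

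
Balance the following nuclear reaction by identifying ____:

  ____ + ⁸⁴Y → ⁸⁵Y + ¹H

deuteron

Conserve mass number: A + 84 = 85 + 1, so A = 2.
Conserve atomic number: Z + 39 = 39 + 1, so Z = 1.
A = 2 and Z = 1 is ²H — a deuteron.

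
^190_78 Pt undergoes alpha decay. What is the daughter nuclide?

Alpha decay: mass number changes by -4, atomic number by -2.
A: 190 − 4 = 186; Z: 78 − 2 = 76.
Z = 76 is osmium, so the daughter is ^186_76 Os.

Os-186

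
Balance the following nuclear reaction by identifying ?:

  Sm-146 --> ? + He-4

Conserve mass number: 146 = A + 4, so A = 142.
Conserve atomic number: 62 = Z + 2, so Z = 60.
Z = 60 is neodymium, so the species is Nd-142.

Nd-142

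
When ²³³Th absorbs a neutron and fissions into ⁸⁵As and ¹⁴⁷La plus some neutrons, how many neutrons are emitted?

2

Conserve mass number: 234 = 85 + 147 + k, so k = 234 − 232 = 2.
Check atomic number: 90 = 33 + 57 + 0 = 90. ✓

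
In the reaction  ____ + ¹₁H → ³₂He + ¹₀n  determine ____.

Conserve mass number: A + 1 = 3 + 1, so A = 3.
Conserve atomic number: Z + 1 = 2 + 0, so Z = 1.
A = 3 and Z = 1 is ³₁H — a triton.

triton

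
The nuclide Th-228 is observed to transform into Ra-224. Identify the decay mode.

ΔA = 224 − 228 = -4; ΔZ = 88 − 90 = -2.
A drops by 4 and Z drops by 2 — the signature of alpha emission.

alpha decay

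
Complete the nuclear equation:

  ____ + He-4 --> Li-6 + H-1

Conserve mass number: A + 4 = 6 + 1, so A = 3.
Conserve atomic number: Z + 2 = 3 + 1, so Z = 2.
Z = 2 is helium, so the species is He-3.

He-3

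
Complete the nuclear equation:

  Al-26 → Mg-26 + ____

positron

Conserve mass number: 26 = 26 + A, so A = 0.
Conserve atomic number: 13 = 12 + Z, so Z = 1.
A = 0 and Z = 1 is e⁺ — a positron.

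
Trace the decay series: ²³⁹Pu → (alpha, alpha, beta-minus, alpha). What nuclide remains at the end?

Ac-227

Start: (A, Z) = (239, 94).
After α: (235, 92).
After α: (231, 90).
After β⁻: (231, 91).
After α: (227, 89).
Z = 89 is actinium.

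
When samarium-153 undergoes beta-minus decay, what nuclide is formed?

Eu-153

Beta-minus decay: mass number changes by +0, atomic number by +1.
A: 153 = 153; Z: 62 + 1 = 63.
Z = 63 is europium, so the daughter is europium-153.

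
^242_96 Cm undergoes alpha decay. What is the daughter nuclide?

Pu-238

Alpha decay: mass number changes by -4, atomic number by -2.
A: 242 − 4 = 238; Z: 96 − 2 = 94.
Z = 94 is plutonium, so the daughter is ^238_94 Pu.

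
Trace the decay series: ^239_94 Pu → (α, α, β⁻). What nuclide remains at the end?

Pa-231

Start: (A, Z) = (239, 94).
After α: (235, 92).
After α: (231, 90).
After β⁻: (231, 91).
Z = 91 is protactinium.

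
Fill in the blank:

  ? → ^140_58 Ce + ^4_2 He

Conserve mass number: A = 140 + 4, so A = 144.
Conserve atomic number: Z = 58 + 2, so Z = 60.
Z = 60 is neodymium, so the species is ^144_60 Nd.

Nd-144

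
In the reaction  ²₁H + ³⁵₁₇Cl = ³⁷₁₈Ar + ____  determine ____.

gamma ray

Conserve mass number: 2 + 35 = 37 + A, so A = 0.
Conserve atomic number: 1 + 17 = 18 + Z, so Z = 0.
A = 0 and Z = 0 is ⁰₀γ — a gamma ray.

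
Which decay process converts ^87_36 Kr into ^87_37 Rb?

beta-minus decay

ΔA = 87 − 87 = 0; ΔZ = 37 − 36 = +1.
A is unchanged and Z rises by 1 — a neutron has become a proton (β⁻ decay).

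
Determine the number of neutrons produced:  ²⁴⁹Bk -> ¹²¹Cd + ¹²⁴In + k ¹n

Conserve mass number: 249 = 121 + 124 + k, so k = 249 − 245 = 4.
Check atomic number: 97 = 48 + 49 + 0 = 97. ✓

4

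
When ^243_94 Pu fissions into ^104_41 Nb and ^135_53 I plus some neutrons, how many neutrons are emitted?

4

Conserve mass number: 243 = 104 + 135 + k, so k = 243 − 239 = 4.
Check atomic number: 94 = 41 + 53 + 0 = 94. ✓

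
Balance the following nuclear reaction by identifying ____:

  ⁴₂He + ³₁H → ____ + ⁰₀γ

Conserve mass number: 4 + 3 = A + 0, so A = 7.
Conserve atomic number: 2 + 1 = Z + 0, so Z = 3.
Z = 3 is lithium, so the species is ⁷₃Li.

Li-7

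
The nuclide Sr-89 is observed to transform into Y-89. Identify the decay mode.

ΔA = 89 − 89 = 0; ΔZ = 39 − 38 = +1.
A is unchanged and Z rises by 1 — a neutron has become a proton (β⁻ decay).

beta-minus decay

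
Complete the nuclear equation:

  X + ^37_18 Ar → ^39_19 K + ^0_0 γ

Conserve mass number: A + 37 = 39 + 0, so A = 2.
Conserve atomic number: Z + 18 = 19 + 0, so Z = 1.
A = 2 and Z = 1 is ^2_1 H — a deuteron.

deuteron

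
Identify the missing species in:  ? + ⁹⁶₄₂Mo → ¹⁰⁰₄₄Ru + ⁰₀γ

Conserve mass number: A + 96 = 100 + 0, so A = 4.
Conserve atomic number: Z + 42 = 44 + 0, so Z = 2.
A = 4 and Z = 2 is ⁴₂He — an alpha particle.

alpha particle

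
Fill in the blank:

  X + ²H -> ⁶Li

Conserve mass number: A + 2 = 6, so A = 4.
Conserve atomic number: Z + 1 = 3, so Z = 2.
A = 4 and Z = 2 is ⁴He — an alpha particle.

alpha particle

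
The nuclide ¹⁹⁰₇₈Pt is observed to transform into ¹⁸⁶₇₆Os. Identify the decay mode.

ΔA = 186 − 190 = -4; ΔZ = 76 − 78 = -2.
A drops by 4 and Z drops by 2 — the signature of alpha emission.

alpha decay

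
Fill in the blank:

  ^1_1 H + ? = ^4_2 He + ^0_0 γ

Conserve mass number: 1 + A = 4 + 0, so A = 3.
Conserve atomic number: 1 + Z = 2 + 0, so Z = 1.
A = 3 and Z = 1 is ^3_1 H — a triton.

triton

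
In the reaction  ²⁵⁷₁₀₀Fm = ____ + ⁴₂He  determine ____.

Cf-253

Conserve mass number: 257 = A + 4, so A = 253.
Conserve atomic number: 100 = Z + 2, so Z = 98.
Z = 98 is californium, so the species is ²⁵³₉₈Cf.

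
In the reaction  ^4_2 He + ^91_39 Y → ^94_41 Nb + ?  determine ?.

neutron

Conserve mass number: 4 + 91 = 94 + A, so A = 1.
Conserve atomic number: 2 + 39 = 41 + Z, so Z = 0.
A = 1 and Z = 0 is ^1_0 n — a neutron.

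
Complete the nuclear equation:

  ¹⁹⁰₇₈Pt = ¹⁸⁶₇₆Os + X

alpha particle

Conserve mass number: 190 = 186 + A, so A = 4.
Conserve atomic number: 78 = 76 + Z, so Z = 2.
A = 4 and Z = 2 is ⁴₂He — an alpha particle.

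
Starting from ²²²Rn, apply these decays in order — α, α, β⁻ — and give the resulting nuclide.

Start: (A, Z) = (222, 86).
After α: (218, 84).
After α: (214, 82).
After β⁻: (214, 83).
Z = 83 is bismuth.

Bi-214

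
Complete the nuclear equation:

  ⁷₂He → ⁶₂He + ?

neutron

Conserve mass number: 7 = 6 + A, so A = 1.
Conserve atomic number: 2 = 2 + Z, so Z = 0.
A = 1 and Z = 0 is ¹₀n — a neutron.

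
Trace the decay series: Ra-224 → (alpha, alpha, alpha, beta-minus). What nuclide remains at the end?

Bi-212

Start: (A, Z) = (224, 88).
After α: (220, 86).
After α: (216, 84).
After α: (212, 82).
After β⁻: (212, 83).
Z = 83 is bismuth.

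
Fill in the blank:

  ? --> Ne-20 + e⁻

F-20

Conserve mass number: A = 20 + 0, so A = 20.
Conserve atomic number: Z = 10 − 1, so Z = 9.
Z = 9 is fluorine, so the species is F-20.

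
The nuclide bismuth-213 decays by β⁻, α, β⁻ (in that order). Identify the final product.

Bi-209

Start: (A, Z) = (213, 83).
After β⁻: (213, 84).
After α: (209, 82).
After β⁻: (209, 83).
Z = 83 is bismuth.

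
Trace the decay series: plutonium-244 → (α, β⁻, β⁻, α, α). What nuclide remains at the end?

Th-232

Start: (A, Z) = (244, 94).
After α: (240, 92).
After β⁻: (240, 93).
After β⁻: (240, 94).
After α: (236, 92).
After α: (232, 90).
Z = 90 is thorium.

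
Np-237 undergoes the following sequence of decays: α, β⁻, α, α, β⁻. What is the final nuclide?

Start: (A, Z) = (237, 93).
After α: (233, 91).
After β⁻: (233, 92).
After α: (229, 90).
After α: (225, 88).
After β⁻: (225, 89).
Z = 89 is actinium.

Ac-225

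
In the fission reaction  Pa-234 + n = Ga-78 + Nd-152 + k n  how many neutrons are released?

Conserve mass number: 235 = 78 + 152 + k, so k = 235 − 230 = 5.
Check atomic number: 91 = 31 + 60 + 0 = 91. ✓

5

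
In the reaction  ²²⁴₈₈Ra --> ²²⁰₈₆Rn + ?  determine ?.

Conserve mass number: 224 = 220 + A, so A = 4.
Conserve atomic number: 88 = 86 + Z, so Z = 2.
A = 4 and Z = 2 is ⁴₂He — an alpha particle.

alpha particle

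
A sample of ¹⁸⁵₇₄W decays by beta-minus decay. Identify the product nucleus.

Beta-minus decay: mass number changes by +0, atomic number by +1.
A: 185 = 185; Z: 74 + 1 = 75.
Z = 75 is rhenium, so the daughter is ¹⁸⁵₇₅Re.

Re-185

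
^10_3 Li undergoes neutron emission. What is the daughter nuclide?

Li-9

Neutron emission: mass number changes by -1, atomic number by +0.
A: 10 − 1 = 9; Z: 3 = 3.
Z = 3 is lithium, so the daughter is ^9_3 Li.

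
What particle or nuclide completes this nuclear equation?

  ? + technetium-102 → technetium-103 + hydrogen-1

Conserve mass number: A + 102 = 103 + 1, so A = 2.
Conserve atomic number: Z + 43 = 43 + 1, so Z = 1.
A = 2 and Z = 1 is hydrogen-2 — a deuteron.

deuteron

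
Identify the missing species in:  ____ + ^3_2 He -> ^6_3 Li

triton

Conserve mass number: A + 3 = 6, so A = 3.
Conserve atomic number: Z + 2 = 3, so Z = 1.
A = 3 and Z = 1 is ^3_1 H — a triton.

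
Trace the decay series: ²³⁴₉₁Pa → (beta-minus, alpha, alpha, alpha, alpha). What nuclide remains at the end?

Po-218

Start: (A, Z) = (234, 91).
After β⁻: (234, 92).
After α: (230, 90).
After α: (226, 88).
After α: (222, 86).
After α: (218, 84).
Z = 84 is polonium.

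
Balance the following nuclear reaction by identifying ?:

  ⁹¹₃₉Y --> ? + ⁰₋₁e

Zr-91

Conserve mass number: 91 = A + 0, so A = 91.
Conserve atomic number: 39 = Z − 1, so Z = 40.
Z = 40 is zirconium, so the species is ⁹¹₄₀Zr.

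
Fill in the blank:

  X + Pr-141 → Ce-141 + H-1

Conserve mass number: A + 141 = 141 + 1, so A = 1.
Conserve atomic number: Z + 59 = 58 + 1, so Z = 0.
A = 1 and Z = 0 is n — a neutron.

neutron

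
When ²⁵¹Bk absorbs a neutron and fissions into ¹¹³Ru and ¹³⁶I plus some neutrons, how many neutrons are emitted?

3

Conserve mass number: 252 = 113 + 136 + k, so k = 252 − 249 = 3.
Check atomic number: 97 = 44 + 53 + 0 = 97. ✓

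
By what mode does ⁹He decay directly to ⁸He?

neutron emission

ΔA = 8 − 9 = -1; ΔZ = 2 − 2 = +0.
A drops by 1 with Z unchanged — a neutron was emitted.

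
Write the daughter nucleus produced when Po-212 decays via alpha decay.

Alpha decay: mass number changes by -4, atomic number by -2.
A: 212 − 4 = 208; Z: 84 − 2 = 82.
Z = 82 is lead, so the daughter is Pb-208.

Pb-208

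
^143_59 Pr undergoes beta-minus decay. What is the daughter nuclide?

Nd-143

Beta-minus decay: mass number changes by +0, atomic number by +1.
A: 143 = 143; Z: 59 + 1 = 60.
Z = 60 is neodymium, so the daughter is ^143_60 Nd.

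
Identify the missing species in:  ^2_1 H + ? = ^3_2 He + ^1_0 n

deuteron

Conserve mass number: 2 + A = 3 + 1, so A = 2.
Conserve atomic number: 1 + Z = 2 + 0, so Z = 1.
A = 2 and Z = 1 is ^2_1 H — a deuteron.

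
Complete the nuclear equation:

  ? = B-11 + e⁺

C-11

Conserve mass number: A = 11 + 0, so A = 11.
Conserve atomic number: Z = 5 + 1, so Z = 6.
Z = 6 is carbon, so the species is C-11.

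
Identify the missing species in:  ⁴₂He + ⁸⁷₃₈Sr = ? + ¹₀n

Conserve mass number: 4 + 87 = A + 1, so A = 90.
Conserve atomic number: 2 + 38 = Z + 0, so Z = 40.
Z = 40 is zirconium, so the species is ⁹⁰₄₀Zr.

Zr-90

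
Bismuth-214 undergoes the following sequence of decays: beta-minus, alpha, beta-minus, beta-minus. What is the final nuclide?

Po-210

Start: (A, Z) = (214, 83).
After β⁻: (214, 84).
After α: (210, 82).
After β⁻: (210, 83).
After β⁻: (210, 84).
Z = 84 is polonium.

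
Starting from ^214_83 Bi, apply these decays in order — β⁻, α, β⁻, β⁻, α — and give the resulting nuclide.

Pb-206

Start: (A, Z) = (214, 83).
After β⁻: (214, 84).
After α: (210, 82).
After β⁻: (210, 83).
After β⁻: (210, 84).
After α: (206, 82).
Z = 82 is lead.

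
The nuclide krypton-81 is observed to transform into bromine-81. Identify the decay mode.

ΔA = 81 − 81 = 0; ΔZ = 35 − 36 = -1.
A is unchanged and Z drops by 1 — a proton has become a neutron (β⁺ emission or electron capture).

beta-plus decay or electron capture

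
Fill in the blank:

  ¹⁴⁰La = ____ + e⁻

Conserve mass number: 140 = A + 0, so A = 140.
Conserve atomic number: 57 = Z − 1, so Z = 58.
Z = 58 is cerium, so the species is ¹⁴⁰Ce.

Ce-140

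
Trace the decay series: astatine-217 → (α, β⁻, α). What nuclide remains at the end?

Start: (A, Z) = (217, 85).
After α: (213, 83).
After β⁻: (213, 84).
After α: (209, 82).
Z = 82 is lead.

Pb-209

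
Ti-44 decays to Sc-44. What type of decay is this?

ΔA = 44 − 44 = 0; ΔZ = 21 − 22 = -1.
A is unchanged and Z drops by 1 — a proton has become a neutron (β⁺ emission or electron capture).

beta-plus decay or electron capture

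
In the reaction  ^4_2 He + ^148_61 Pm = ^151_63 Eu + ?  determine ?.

neutron

Conserve mass number: 4 + 148 = 151 + A, so A = 1.
Conserve atomic number: 2 + 61 = 63 + Z, so Z = 0.
A = 1 and Z = 0 is ^1_0 n — a neutron.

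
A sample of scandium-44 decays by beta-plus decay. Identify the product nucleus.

Beta-plus decay: mass number changes by +0, atomic number by -1.
A: 44 = 44; Z: 21 − 1 = 20.
Z = 20 is calcium, so the daughter is calcium-44.

Ca-44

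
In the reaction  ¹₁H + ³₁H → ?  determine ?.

Conserve mass number: 1 + 3 = A, so A = 4.
Conserve atomic number: 1 + 1 = Z, so Z = 2.
A = 4 and Z = 2 is ⁴₂He — an alpha particle.

He-4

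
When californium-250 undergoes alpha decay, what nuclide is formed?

Alpha decay: mass number changes by -4, atomic number by -2.
A: 250 − 4 = 246; Z: 98 − 2 = 96.
Z = 96 is curium, so the daughter is curium-246.

Cm-246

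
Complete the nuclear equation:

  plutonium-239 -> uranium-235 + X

Conserve mass number: 239 = 235 + A, so A = 4.
Conserve atomic number: 94 = 92 + Z, so Z = 2.
A = 4 and Z = 2 is helium-4 — an alpha particle.

alpha particle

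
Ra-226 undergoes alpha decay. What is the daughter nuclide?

Rn-222

Alpha decay: mass number changes by -4, atomic number by -2.
A: 226 − 4 = 222; Z: 88 − 2 = 86.
Z = 86 is radon, so the daughter is Rn-222.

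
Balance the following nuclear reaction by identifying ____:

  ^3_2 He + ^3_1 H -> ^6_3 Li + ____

Conserve mass number: 3 + 3 = 6 + A, so A = 0.
Conserve atomic number: 2 + 1 = 3 + Z, so Z = 0.
A = 0 and Z = 0 is ^0_0 γ — a gamma ray.

gamma ray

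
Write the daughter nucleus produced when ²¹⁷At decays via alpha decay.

Alpha decay: mass number changes by -4, atomic number by -2.
A: 217 − 4 = 213; Z: 85 − 2 = 83.
Z = 83 is bismuth, so the daughter is ²¹³Bi.

Bi-213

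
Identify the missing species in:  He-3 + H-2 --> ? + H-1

Conserve mass number: 3 + 2 = A + 1, so A = 4.
Conserve atomic number: 2 + 1 = Z + 1, so Z = 2.
A = 4 and Z = 2 is He-4 — an alpha particle.

He-4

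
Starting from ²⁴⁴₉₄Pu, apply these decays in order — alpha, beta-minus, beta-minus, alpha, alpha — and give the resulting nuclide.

Start: (A, Z) = (244, 94).
After α: (240, 92).
After β⁻: (240, 93).
After β⁻: (240, 94).
After α: (236, 92).
After α: (232, 90).
Z = 90 is thorium.

Th-232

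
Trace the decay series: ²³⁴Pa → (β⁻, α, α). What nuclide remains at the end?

Start: (A, Z) = (234, 91).
After β⁻: (234, 92).
After α: (230, 90).
After α: (226, 88).
Z = 88 is radium.

Ra-226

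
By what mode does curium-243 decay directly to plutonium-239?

ΔA = 239 − 243 = -4; ΔZ = 94 − 96 = -2.
A drops by 4 and Z drops by 2 — the signature of alpha emission.

alpha decay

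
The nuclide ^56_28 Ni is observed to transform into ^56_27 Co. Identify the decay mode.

ΔA = 56 − 56 = 0; ΔZ = 27 − 28 = -1.
A is unchanged and Z drops by 1 — a proton has become a neutron (β⁺ emission or electron capture).

beta-plus decay or electron capture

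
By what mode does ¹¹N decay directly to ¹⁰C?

ΔA = 10 − 11 = -1; ΔZ = 6 − 7 = -1.
A drops by 1 and Z drops by 1 — a proton was emitted.

proton emission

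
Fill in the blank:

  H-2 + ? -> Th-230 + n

Conserve mass number: 2 + A = 230 + 1, so A = 229.
Conserve atomic number: 1 + Z = 90 + 0, so Z = 89.
Z = 89 is actinium, so the species is Ac-229.

Ac-229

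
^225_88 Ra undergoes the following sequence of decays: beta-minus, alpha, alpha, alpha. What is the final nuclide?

Start: (A, Z) = (225, 88).
After β⁻: (225, 89).
After α: (221, 87).
After α: (217, 85).
After α: (213, 83).
Z = 83 is bismuth.

Bi-213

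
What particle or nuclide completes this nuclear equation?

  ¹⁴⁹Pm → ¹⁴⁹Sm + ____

beta-minus particle

Conserve mass number: 149 = 149 + A, so A = 0.
Conserve atomic number: 61 = 62 + Z, so Z = -1.
A = 0 and Z = -1 is e⁻ — a beta-minus particle.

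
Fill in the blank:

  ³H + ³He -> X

Li-6

Conserve mass number: 3 + 3 = A, so A = 6.
Conserve atomic number: 1 + 2 = Z, so Z = 3.
Z = 3 is lithium, so the species is ⁶Li.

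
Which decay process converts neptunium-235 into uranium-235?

ΔA = 235 − 235 = 0; ΔZ = 92 − 93 = -1.
A is unchanged and Z drops by 1 — a proton has become a neutron (β⁺ emission or electron capture).

beta-plus decay or electron capture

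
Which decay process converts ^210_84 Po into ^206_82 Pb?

ΔA = 206 − 210 = -4; ΔZ = 82 − 84 = -2.
A drops by 4 and Z drops by 2 — the signature of alpha emission.

alpha decay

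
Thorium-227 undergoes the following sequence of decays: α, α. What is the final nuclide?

Rn-219

Start: (A, Z) = (227, 90).
After α: (223, 88).
After α: (219, 86).
Z = 86 is radon.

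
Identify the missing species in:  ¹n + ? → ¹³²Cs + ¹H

Ba-132

Conserve mass number: 1 + A = 132 + 1, so A = 132.
Conserve atomic number: 0 + Z = 55 + 1, so Z = 56.
Z = 56 is barium, so the species is ¹³²Ba.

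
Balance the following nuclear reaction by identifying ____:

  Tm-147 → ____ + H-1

Er-146

Conserve mass number: 147 = A + 1, so A = 146.
Conserve atomic number: 69 = Z + 1, so Z = 68.
Z = 68 is erbium, so the species is Er-146.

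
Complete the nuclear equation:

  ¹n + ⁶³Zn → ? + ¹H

Cu-63

Conserve mass number: 1 + 63 = A + 1, so A = 63.
Conserve atomic number: 0 + 30 = Z + 1, so Z = 29.
Z = 29 is copper, so the species is ⁶³Cu.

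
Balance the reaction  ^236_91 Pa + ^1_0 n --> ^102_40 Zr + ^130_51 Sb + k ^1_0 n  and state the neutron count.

5

Conserve mass number: 237 = 102 + 130 + k, so k = 237 − 232 = 5.
Check atomic number: 91 = 40 + 51 + 0 = 91. ✓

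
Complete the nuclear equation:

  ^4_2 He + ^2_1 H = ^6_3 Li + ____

Conserve mass number: 4 + 2 = 6 + A, so A = 0.
Conserve atomic number: 2 + 1 = 3 + Z, so Z = 0.
A = 0 and Z = 0 is ^0_0 γ — a gamma ray.

gamma ray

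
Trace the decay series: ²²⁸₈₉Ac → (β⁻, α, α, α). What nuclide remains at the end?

Po-216

Start: (A, Z) = (228, 89).
After β⁻: (228, 90).
After α: (224, 88).
After α: (220, 86).
After α: (216, 84).
Z = 84 is polonium.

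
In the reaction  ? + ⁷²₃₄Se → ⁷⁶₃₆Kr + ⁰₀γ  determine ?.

alpha particle

Conserve mass number: A + 72 = 76 + 0, so A = 4.
Conserve atomic number: Z + 34 = 36 + 0, so Z = 2.
A = 4 and Z = 2 is ⁴₂He — an alpha particle.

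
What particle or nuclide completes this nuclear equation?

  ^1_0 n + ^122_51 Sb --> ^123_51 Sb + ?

Conserve mass number: 1 + 122 = 123 + A, so A = 0.
Conserve atomic number: 0 + 51 = 51 + Z, so Z = 0.
A = 0 and Z = 0 is ^0_0 γ — a gamma ray.

gamma ray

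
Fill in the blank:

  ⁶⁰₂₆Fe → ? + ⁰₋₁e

Co-60

Conserve mass number: 60 = A + 0, so A = 60.
Conserve atomic number: 26 = Z − 1, so Z = 27.
Z = 27 is cobalt, so the species is ⁶⁰₂₇Co.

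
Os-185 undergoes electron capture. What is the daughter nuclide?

Re-185

Electron capture: mass number changes by +0, atomic number by -1.
A: 185 = 185; Z: 76 − 1 = 75.
Z = 75 is rhenium, so the daughter is Re-185.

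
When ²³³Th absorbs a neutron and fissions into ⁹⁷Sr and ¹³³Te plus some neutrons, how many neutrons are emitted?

4

Conserve mass number: 234 = 97 + 133 + k, so k = 234 − 230 = 4.
Check atomic number: 90 = 38 + 52 + 0 = 90. ✓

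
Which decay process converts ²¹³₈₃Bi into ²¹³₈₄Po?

ΔA = 213 − 213 = 0; ΔZ = 84 − 83 = +1.
A is unchanged and Z rises by 1 — a neutron has become a proton (β⁻ decay).

beta-minus decay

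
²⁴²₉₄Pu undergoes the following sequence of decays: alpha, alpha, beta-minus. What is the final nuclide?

Pa-234

Start: (A, Z) = (242, 94).
After α: (238, 92).
After α: (234, 90).
After β⁻: (234, 91).
Z = 91 is protactinium.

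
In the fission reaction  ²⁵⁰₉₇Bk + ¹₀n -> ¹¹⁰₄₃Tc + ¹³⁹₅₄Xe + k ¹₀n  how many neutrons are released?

Conserve mass number: 251 = 110 + 139 + k, so k = 251 − 249 = 2.
Check atomic number: 97 = 43 + 54 + 0 = 97. ✓

2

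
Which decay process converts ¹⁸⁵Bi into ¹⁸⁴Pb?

ΔA = 184 − 185 = -1; ΔZ = 82 − 83 = -1.
A drops by 1 and Z drops by 1 — a proton was emitted.

proton emission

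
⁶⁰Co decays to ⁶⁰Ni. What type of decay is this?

beta-minus decay

ΔA = 60 − 60 = 0; ΔZ = 28 − 27 = +1.
A is unchanged and Z rises by 1 — a neutron has become a proton (β⁻ decay).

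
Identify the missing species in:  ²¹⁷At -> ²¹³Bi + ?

alpha particle

Conserve mass number: 217 = 213 + A, so A = 4.
Conserve atomic number: 85 = 83 + Z, so Z = 2.
A = 4 and Z = 2 is ⁴He — an alpha particle.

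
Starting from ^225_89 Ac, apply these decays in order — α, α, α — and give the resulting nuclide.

Bi-213

Start: (A, Z) = (225, 89).
After α: (221, 87).
After α: (217, 85).
After α: (213, 83).
Z = 83 is bismuth.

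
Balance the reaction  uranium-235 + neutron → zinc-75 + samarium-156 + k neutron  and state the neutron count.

5

Conserve mass number: 236 = 75 + 156 + k, so k = 236 − 231 = 5.
Check atomic number: 92 = 30 + 62 + 0 = 92. ✓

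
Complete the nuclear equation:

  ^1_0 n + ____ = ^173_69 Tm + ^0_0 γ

Tm-172

Conserve mass number: 1 + A = 173 + 0, so A = 172.
Conserve atomic number: 0 + Z = 69 + 0, so Z = 69.
Z = 69 is thulium, so the species is ^172_69 Tm.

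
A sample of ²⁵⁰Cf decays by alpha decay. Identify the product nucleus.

Alpha decay: mass number changes by -4, atomic number by -2.
A: 250 − 4 = 246; Z: 98 − 2 = 96.
Z = 96 is curium, so the daughter is ²⁴⁶Cm.

Cm-246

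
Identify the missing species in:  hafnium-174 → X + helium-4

Conserve mass number: 174 = A + 4, so A = 170.
Conserve atomic number: 72 = Z + 2, so Z = 70.
Z = 70 is ytterbium, so the species is ytterbium-170.

Yb-170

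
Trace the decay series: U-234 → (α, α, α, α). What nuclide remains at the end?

Po-218

Start: (A, Z) = (234, 92).
After α: (230, 90).
After α: (226, 88).
After α: (222, 86).
After α: (218, 84).
Z = 84 is polonium.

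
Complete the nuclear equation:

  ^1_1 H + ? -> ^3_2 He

deuteron

Conserve mass number: 1 + A = 3, so A = 2.
Conserve atomic number: 1 + Z = 2, so Z = 1.
A = 2 and Z = 1 is ^2_1 H — a deuteron.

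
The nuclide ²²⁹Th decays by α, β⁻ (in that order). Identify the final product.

Start: (A, Z) = (229, 90).
After α: (225, 88).
After β⁻: (225, 89).
Z = 89 is actinium.

Ac-225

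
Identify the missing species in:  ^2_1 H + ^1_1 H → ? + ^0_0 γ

He-3

Conserve mass number: 2 + 1 = A + 0, so A = 3.
Conserve atomic number: 1 + 1 = Z + 0, so Z = 2.
Z = 2 is helium, so the species is ^3_2 He.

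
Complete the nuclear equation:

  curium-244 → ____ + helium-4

Pu-240

Conserve mass number: 244 = A + 4, so A = 240.
Conserve atomic number: 96 = Z + 2, so Z = 94.
Z = 94 is plutonium, so the species is plutonium-240.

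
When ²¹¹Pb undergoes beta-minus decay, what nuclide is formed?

Beta-minus decay: mass number changes by +0, atomic number by +1.
A: 211 = 211; Z: 82 + 1 = 83.
Z = 83 is bismuth, so the daughter is ²¹¹Bi.

Bi-211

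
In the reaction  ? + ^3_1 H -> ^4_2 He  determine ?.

proton

Conserve mass number: A + 3 = 4, so A = 1.
Conserve atomic number: Z + 1 = 2, so Z = 1.
A = 1 and Z = 1 is ^1_1 H — a proton.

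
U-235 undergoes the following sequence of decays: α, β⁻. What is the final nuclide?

Pa-231

Start: (A, Z) = (235, 92).
After α: (231, 90).
After β⁻: (231, 91).
Z = 91 is protactinium.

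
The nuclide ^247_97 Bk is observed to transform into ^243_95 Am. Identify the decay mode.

alpha decay

ΔA = 243 − 247 = -4; ΔZ = 95 − 97 = -2.
A drops by 4 and Z drops by 2 — the signature of alpha emission.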